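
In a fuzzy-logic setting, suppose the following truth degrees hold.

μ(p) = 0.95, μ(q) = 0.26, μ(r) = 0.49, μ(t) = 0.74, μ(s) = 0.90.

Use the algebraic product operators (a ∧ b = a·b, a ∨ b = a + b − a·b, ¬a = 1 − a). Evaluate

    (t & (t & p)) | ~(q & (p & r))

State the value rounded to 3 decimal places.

t & p = a·b on (0.7400, 0.9500) = 0.7030
t & (t & p) = a·b on (0.7400, 0.7030) = 0.5202
p & r = a·b on (0.9500, 0.4900) = 0.4655
q & (p & r) = a·b on (0.2600, 0.4655) = 0.1210
~(q & (p & r)) = 1 − 0.1210 = 0.8790
(t & (t & p)) | ~(q & (p & r)) = a + b − a·b on (0.5202, 0.8790) = 0.9419

0.942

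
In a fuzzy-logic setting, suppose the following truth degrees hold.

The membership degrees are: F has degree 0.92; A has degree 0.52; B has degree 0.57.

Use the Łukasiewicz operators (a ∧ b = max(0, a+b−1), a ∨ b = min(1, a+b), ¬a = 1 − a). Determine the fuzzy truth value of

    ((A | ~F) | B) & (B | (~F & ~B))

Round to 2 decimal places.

0.57

~F = 1 − 0.92 = 0.08
A | ~F = min(1, a+b) on (0.52, 0.08) = 0.60
(A | ~F) | B = min(1, a+b) on (0.60, 0.57) = 1.00
~F = 1 − 0.92 = 0.08
~B = 1 − 0.57 = 0.43
~F & ~B = max(0, a+b−1) on (0.08, 0.43) = 0.00
B | (~F & ~B) = min(1, a+b) on (0.57, 0.00) = 0.57
((A | ~F) | B) & (B | (~F & ~B)) = max(0, a+b−1) on (1.00, 0.57) = 0.57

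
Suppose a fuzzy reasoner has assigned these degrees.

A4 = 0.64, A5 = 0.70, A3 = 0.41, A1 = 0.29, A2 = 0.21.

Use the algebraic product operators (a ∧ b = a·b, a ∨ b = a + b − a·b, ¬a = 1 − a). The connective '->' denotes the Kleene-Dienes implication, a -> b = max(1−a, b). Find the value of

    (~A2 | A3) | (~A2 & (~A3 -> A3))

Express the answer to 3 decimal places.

0.916

~A2 = 1 − 0.2100 = 0.7900
~A2 | A3 = a + b − a·b on (0.7900, 0.4100) = 0.8761
~A2 = 1 − 0.2100 = 0.7900
~A3 = 1 − 0.4100 = 0.5900
~A3 -> A3  [Kleene-Dienes: max(1−a, b)] with a=0.5900, b=0.4100 → 0.4100
~A2 & (~A3 -> A3) = a·b on (0.7900, 0.4100) = 0.3239
(~A2 | A3) | (~A2 & (~A3 -> A3)) = a + b − a·b on (0.8761, 0.3239) = 0.9162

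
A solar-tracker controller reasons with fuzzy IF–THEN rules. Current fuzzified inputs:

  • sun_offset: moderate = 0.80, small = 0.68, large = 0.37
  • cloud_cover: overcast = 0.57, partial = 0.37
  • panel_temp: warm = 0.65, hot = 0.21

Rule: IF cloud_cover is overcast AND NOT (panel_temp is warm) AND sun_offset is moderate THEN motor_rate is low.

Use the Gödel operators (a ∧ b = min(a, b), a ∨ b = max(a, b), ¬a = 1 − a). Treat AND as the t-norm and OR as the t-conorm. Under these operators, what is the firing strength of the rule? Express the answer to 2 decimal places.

firing strength: overcast=0.57, ¬warm=1−0.65=0.35, moderate=0.80; AND[min(a, b)] → w = 0.35

0.35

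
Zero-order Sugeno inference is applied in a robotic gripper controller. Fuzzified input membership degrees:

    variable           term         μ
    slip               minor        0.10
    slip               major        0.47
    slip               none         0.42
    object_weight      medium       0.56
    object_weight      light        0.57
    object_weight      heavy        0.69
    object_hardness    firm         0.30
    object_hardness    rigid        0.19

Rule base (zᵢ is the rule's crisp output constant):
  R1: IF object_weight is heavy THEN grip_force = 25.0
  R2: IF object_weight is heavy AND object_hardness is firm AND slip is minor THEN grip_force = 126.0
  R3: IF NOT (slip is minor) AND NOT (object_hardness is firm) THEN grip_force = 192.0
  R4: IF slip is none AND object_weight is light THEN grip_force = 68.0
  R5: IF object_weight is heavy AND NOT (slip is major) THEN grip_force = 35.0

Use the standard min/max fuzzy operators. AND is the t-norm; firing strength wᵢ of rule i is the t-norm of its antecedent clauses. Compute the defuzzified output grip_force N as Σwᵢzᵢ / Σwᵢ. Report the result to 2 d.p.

R1 (z=25.0): heavy=0.69 → w = 0.69
R2 (z=126.0): heavy=0.69, firm=0.30, minor=0.10; AND[min(a, b)] → w = 0.10
R3 (z=192.0): ¬minor=1−0.10=0.90, ¬firm=1−0.30=0.70; AND[min(a, b)] → w = 0.70
R4 (z=68.0): none=0.42, light=0.57; AND[min(a, b)] → w = 0.42
R5 (z=35.0): heavy=0.69, ¬major=1−0.47=0.53; AND[min(a, b)] → w = 0.53
Weighted average = (0.69·25.0 + 0.10·126.0 + 0.70·192.0 + 0.42·68.0 + 0.53·35.0) / (0.69 + 0.10 + 0.70 + 0.42 + 0.53)
  = 211.3600 / 2.4400 = 86.62

86.62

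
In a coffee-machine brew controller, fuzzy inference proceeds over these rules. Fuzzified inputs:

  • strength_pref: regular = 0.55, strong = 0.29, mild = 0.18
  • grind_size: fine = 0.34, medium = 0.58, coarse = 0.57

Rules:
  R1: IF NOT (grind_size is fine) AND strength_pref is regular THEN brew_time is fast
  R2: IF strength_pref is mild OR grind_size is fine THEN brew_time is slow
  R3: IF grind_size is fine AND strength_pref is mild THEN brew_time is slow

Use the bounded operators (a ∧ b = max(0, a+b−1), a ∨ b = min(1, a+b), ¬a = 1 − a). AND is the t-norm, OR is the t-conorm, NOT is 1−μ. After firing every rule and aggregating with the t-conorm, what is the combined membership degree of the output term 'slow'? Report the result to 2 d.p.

0.52

R1: ¬fine=1−0.34=0.66, regular=0.55; AND[max(0, a+b−1)] → w = 0.21
R2: mild=0.18, fine=0.34; OR[min(1, a+b)] → w = 0.52
R3: fine=0.34, mild=0.18; AND[max(0, a+b−1)] → w = 0.00
Rules with consequent 'slow': {R2, R3} → strengths 0.52, 0.00
Aggregate via t-conorm [min(1, a+b)]: 0.52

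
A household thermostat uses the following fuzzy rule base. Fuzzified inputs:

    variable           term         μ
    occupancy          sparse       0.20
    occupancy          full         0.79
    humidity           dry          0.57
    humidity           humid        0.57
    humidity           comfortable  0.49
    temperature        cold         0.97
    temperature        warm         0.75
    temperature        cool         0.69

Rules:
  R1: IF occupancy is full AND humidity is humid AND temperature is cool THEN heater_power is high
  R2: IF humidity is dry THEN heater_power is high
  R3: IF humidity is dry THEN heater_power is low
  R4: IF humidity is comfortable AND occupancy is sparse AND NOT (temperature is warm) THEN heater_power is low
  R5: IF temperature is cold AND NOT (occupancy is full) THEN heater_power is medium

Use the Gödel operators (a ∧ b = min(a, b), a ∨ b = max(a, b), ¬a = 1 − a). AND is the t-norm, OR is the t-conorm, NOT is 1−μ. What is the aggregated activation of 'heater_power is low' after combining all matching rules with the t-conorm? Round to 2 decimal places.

R1: full=0.79, humid=0.57, cool=0.69; AND[min(a, b)] → w = 0.57
R2: dry=0.57 → w = 0.57
R3: dry=0.57 → w = 0.57
R4: comfortable=0.49, sparse=0.20, ¬warm=1−0.75=0.25; AND[min(a, b)] → w = 0.20
R5: cold=0.97, ¬full=1−0.79=0.21; AND[min(a, b)] → w = 0.21
Rules with consequent 'low': {R3, R4} → strengths 0.57, 0.20
Aggregate via t-conorm [max(a, b)]: 0.57

0.57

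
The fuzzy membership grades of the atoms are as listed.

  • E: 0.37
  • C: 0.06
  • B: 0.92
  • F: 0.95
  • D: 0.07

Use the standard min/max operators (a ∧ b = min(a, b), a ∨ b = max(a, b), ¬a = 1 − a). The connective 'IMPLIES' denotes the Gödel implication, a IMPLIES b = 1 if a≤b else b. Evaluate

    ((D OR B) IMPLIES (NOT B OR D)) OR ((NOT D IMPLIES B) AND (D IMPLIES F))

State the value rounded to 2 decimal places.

0.92

D OR B = max(a, b) on (0.07, 0.92) = 0.92
NOT B = 1 − 0.92 = 0.08
NOT B OR D = max(a, b) on (0.08, 0.07) = 0.08
(D OR B) IMPLIES (NOT B OR D)  [Gödel: 1 if a≤b else b] with a=0.92, b=0.08 → 0.08
NOT D = 1 − 0.07 = 0.93
NOT D IMPLIES B  [Gödel: 1 if a≤b else b] with a=0.93, b=0.92 → 0.92
D IMPLIES F  [Gödel: 1 if a≤b else b] with a=0.07, b=0.95 → 1.00
(NOT D IMPLIES B) AND (D IMPLIES F) = min(a, b) on (0.92, 1.00) = 0.92
((D OR B) IMPLIES (NOT B OR D)) OR ((NOT D IMPLIES B) AND (D IMPLIES F)) = max(a, b) on (0.08, 0.92) = 0.92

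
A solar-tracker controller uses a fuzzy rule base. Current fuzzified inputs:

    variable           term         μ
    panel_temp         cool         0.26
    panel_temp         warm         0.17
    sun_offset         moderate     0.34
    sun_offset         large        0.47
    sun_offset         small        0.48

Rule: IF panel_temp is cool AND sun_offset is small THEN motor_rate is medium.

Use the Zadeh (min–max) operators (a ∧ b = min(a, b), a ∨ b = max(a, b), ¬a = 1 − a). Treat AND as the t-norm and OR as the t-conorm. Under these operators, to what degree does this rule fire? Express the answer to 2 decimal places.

firing strength: cool=0.26, small=0.48; AND[min(a, b)] → w = 0.26

0.26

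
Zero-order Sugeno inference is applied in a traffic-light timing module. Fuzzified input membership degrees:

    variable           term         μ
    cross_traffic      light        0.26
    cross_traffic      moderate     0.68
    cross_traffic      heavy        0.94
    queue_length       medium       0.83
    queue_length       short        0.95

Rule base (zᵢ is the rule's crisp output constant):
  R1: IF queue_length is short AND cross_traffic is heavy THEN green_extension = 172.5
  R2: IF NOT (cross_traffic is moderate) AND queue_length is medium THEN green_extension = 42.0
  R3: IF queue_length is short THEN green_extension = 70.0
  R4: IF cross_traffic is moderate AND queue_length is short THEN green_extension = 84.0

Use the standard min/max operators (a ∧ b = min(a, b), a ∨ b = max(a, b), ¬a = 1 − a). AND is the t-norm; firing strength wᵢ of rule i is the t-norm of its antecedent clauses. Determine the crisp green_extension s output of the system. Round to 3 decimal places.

R1 (z=172.5): short=0.95, heavy=0.94; AND[min(a, b)] → w = 0.94
R2 (z=42.0): ¬moderate=1−0.68=0.32, medium=0.83; AND[min(a, b)] → w = 0.32
R3 (z=70.0): short=0.95 → w = 0.95
R4 (z=84.0): moderate=0.68, short=0.95; AND[min(a, b)] → w = 0.68
Weighted average = (0.94·172.5 + 0.32·42.0 + 0.95·70.0 + 0.68·84.0) / (0.94 + 0.32 + 0.95 + 0.68)
  = 299.2100 / 2.8900 = 103.533

103.533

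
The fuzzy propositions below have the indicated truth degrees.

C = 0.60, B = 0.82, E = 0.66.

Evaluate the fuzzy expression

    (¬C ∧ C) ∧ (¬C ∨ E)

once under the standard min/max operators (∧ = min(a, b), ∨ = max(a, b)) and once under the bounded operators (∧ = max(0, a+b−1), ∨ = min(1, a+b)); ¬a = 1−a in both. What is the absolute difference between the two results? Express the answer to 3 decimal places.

0.400

Under standard min/max:
  ¬C = 1 − 0.60 = 0.40
  ¬C ∧ C = min(a, b) on (0.40, 0.60) = 0.40
  ¬C = 1 − 0.60 = 0.40
  ¬C ∨ E = max(a, b) on (0.40, 0.66) = 0.66
  (¬C ∧ C) ∧ (¬C ∨ E) = min(a, b) on (0.40, 0.66) = 0.40
  → value = 0.4000
Under bounded:
  ¬C = 1 − 0.60 = 0.40
  ¬C ∧ C = max(0, a+b−1) on (0.40, 0.60) = 0.00
  ¬C = 1 − 0.60 = 0.40
  ¬C ∨ E = min(1, a+b) on (0.40, 0.66) = 1.00
  (¬C ∧ C) ∧ (¬C ∨ E) = max(0, a+b−1) on (0.00, 1.00) = 0.00
  → value = 0.0000
|0.4000 − 0.0000| = 0.400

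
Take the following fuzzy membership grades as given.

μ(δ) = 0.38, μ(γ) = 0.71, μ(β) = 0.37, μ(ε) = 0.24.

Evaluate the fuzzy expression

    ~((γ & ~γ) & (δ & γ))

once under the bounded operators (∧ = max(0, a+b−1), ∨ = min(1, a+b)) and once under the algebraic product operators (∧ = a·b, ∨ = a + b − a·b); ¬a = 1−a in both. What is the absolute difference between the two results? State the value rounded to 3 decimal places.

Under bounded:
  ~γ = 1 − 0.71 = 0.29
  γ & ~γ = max(0, a+b−1) on (0.71, 0.29) = 0.00
  δ & γ = max(0, a+b−1) on (0.38, 0.71) = 0.09
  (γ & ~γ) & (δ & γ) = max(0, a+b−1) on (0.00, 0.09) = 0.00
  ~((γ & ~γ) & (δ & γ)) = 1 − 0.00 = 1.00
  → value = 1.0000
Under algebraic product:
  ~γ = 1 − 0.7100 = 0.2900
  γ & ~γ = a·b on (0.7100, 0.2900) = 0.2059
  δ & γ = a·b on (0.3800, 0.7100) = 0.2698
  (γ & ~γ) & (δ & γ) = a·b on (0.2059, 0.2698) = 0.0556
  ~((γ & ~γ) & (δ & γ)) = 1 − 0.0556 = 0.9444
  → value = 0.9444
|1.0000 − 0.9444| = 0.056

0.056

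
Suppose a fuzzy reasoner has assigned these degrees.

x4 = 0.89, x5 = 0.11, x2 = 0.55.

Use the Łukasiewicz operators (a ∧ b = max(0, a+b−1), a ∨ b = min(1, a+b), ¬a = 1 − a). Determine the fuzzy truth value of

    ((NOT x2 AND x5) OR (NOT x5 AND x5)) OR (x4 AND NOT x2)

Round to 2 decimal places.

NOT x2 = 1 − 0.55 = 0.45
NOT x2 AND x5 = max(0, a+b−1) on (0.45, 0.11) = 0.00
NOT x5 = 1 − 0.11 = 0.89
NOT x5 AND x5 = max(0, a+b−1) on (0.89, 0.11) = 0.00
(NOT x2 AND x5) OR (NOT x5 AND x5) = min(1, a+b) on (0.00, 0.00) = 0.00
NOT x2 = 1 − 0.55 = 0.45
x4 AND NOT x2 = max(0, a+b−1) on (0.89, 0.45) = 0.34
((NOT x2 AND x5) OR (NOT x5 AND x5)) OR (x4 AND NOT x2) = min(1, a+b) on (0.00, 0.34) = 0.34

0.34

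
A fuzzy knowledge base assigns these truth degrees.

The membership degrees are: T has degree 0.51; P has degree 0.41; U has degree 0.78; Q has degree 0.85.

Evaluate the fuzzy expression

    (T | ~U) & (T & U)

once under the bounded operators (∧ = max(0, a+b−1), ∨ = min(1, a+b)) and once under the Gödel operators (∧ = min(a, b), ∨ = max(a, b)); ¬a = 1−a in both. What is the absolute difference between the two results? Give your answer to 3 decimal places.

0.490

Under bounded:
  ~U = 1 − 0.78 = 0.22
  T | ~U = min(1, a+b) on (0.51, 0.22) = 0.73
  T & U = max(0, a+b−1) on (0.51, 0.78) = 0.29
  (T | ~U) & (T & U) = max(0, a+b−1) on (0.73, 0.29) = 0.02
  → value = 0.0200
Under Gödel:
  ~U = 1 − 0.78 = 0.22
  T | ~U = max(a, b) on (0.51, 0.22) = 0.51
  T & U = min(a, b) on (0.51, 0.78) = 0.51
  (T | ~U) & (T & U) = min(a, b) on (0.51, 0.51) = 0.51
  → value = 0.5100
|0.0200 − 0.5100| = 0.490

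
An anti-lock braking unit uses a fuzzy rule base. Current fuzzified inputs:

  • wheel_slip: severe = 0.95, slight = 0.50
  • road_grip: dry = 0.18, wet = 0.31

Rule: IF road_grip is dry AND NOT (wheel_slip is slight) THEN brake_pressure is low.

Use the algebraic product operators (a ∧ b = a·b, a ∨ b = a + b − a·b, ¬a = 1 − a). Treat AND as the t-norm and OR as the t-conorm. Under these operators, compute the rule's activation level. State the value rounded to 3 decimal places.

0.090

firing strength: dry=0.18, ¬slight=1−0.50=0.50; AND[a·b] → w = 0.0900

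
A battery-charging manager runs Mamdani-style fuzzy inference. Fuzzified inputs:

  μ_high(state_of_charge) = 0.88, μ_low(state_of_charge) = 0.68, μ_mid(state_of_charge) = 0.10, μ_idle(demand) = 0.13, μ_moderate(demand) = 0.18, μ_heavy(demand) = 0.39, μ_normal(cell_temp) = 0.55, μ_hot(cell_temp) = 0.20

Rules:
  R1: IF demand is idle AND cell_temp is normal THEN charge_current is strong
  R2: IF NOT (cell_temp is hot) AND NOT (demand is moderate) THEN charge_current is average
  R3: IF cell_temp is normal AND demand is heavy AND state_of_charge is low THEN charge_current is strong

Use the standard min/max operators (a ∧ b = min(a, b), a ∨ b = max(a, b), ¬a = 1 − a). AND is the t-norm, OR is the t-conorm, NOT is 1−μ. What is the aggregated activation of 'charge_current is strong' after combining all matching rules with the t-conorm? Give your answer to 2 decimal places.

0.39

R1: idle=0.13, normal=0.55; AND[min(a, b)] → w = 0.13
R2: ¬hot=1−0.20=0.80, ¬moderate=1−0.18=0.82; AND[min(a, b)] → w = 0.80
R3: normal=0.55, heavy=0.39, low=0.68; AND[min(a, b)] → w = 0.39
Rules with consequent 'strong': {R1, R3} → strengths 0.13, 0.39
Aggregate via t-conorm [max(a, b)]: 0.39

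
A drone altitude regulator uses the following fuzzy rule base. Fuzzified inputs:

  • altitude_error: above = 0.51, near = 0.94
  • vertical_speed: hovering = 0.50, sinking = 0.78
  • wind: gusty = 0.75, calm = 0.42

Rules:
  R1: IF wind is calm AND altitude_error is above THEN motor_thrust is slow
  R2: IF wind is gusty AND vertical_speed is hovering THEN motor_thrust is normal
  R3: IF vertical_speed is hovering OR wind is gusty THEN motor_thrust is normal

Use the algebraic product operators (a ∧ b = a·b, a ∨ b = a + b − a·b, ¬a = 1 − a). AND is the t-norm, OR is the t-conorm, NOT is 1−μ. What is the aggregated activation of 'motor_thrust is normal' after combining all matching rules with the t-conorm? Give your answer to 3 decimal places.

0.922

R1: calm=0.42, above=0.51; AND[a·b] → w = 0.2142
R2: gusty=0.75, hovering=0.50; AND[a·b] → w = 0.3750
R3: hovering=0.50, gusty=0.75; OR[a + b − a·b] → w = 0.8750
Rules with consequent 'normal': {R2, R3} → strengths 0.3750, 0.8750
Aggregate via t-conorm [a + b − a·b]: 0.9219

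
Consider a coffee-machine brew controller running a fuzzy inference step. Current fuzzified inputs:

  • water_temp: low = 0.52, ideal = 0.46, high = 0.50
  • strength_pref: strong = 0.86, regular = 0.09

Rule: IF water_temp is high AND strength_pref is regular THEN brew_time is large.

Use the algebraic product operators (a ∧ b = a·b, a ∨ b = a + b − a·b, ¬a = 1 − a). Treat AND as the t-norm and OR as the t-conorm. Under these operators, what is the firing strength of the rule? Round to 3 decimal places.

firing strength: high=0.50, regular=0.09; AND[a·b] → w = 0.0450

0.045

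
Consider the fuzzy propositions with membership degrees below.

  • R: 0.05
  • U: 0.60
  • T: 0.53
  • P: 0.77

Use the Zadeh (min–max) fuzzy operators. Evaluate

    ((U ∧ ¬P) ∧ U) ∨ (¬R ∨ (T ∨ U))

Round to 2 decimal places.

¬P = 1 − 0.77 = 0.23
U ∧ ¬P = min(a, b) on (0.60, 0.23) = 0.23
(U ∧ ¬P) ∧ U = min(a, b) on (0.23, 0.60) = 0.23
¬R = 1 − 0.05 = 0.95
T ∨ U = max(a, b) on (0.53, 0.60) = 0.60
¬R ∨ (T ∨ U) = max(a, b) on (0.95, 0.60) = 0.95
((U ∧ ¬P) ∧ U) ∨ (¬R ∨ (T ∨ U)) = max(a, b) on (0.23, 0.95) = 0.95

0.95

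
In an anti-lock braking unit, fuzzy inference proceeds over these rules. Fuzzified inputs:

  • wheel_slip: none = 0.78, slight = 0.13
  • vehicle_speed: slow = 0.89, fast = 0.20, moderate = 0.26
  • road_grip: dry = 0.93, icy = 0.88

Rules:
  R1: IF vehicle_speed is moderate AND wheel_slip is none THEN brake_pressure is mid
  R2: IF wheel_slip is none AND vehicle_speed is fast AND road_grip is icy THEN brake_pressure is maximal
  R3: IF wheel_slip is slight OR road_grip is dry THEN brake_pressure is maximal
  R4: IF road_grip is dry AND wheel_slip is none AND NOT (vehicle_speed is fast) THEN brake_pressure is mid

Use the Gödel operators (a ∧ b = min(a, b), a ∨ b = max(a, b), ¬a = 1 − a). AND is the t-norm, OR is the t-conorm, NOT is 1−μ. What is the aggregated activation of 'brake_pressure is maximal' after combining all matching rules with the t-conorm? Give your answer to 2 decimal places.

0.93

R1: moderate=0.26, none=0.78; AND[min(a, b)] → w = 0.26
R2: none=0.78, fast=0.20, icy=0.88; AND[min(a, b)] → w = 0.20
R3: slight=0.13, dry=0.93; OR[max(a, b)] → w = 0.93
R4: dry=0.93, none=0.78, ¬fast=1−0.20=0.80; AND[min(a, b)] → w = 0.78
Rules with consequent 'maximal': {R2, R3} → strengths 0.20, 0.93
Aggregate via t-conorm [max(a, b)]: 0.93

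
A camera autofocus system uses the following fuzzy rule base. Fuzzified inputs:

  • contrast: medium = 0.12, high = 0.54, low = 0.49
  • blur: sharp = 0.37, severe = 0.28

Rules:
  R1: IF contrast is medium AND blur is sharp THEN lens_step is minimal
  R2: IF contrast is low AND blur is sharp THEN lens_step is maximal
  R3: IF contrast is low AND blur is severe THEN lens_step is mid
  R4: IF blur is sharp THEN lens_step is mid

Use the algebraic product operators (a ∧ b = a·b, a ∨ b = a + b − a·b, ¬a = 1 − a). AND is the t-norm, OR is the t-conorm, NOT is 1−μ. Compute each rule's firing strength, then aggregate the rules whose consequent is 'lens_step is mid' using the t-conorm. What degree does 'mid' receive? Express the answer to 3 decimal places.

R1: medium=0.12, sharp=0.37; AND[a·b] → w = 0.0444
R2: low=0.49, sharp=0.37; AND[a·b] → w = 0.1813
R3: low=0.49, severe=0.28; AND[a·b] → w = 0.1372
R4: sharp=0.37 → w = 0.3700
Rules with consequent 'mid': {R3, R4} → strengths 0.1372, 0.3700
Aggregate via t-conorm [a + b − a·b]: 0.4564

0.456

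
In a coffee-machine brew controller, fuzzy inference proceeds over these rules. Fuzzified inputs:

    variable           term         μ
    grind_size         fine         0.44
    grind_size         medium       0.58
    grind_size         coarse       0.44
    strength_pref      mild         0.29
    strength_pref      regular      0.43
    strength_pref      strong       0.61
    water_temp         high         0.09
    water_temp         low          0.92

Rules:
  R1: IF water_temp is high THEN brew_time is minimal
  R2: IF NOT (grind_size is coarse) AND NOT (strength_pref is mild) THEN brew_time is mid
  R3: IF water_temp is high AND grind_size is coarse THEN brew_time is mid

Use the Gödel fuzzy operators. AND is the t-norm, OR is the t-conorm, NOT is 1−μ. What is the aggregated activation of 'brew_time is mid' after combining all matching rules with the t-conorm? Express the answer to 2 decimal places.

R1: high=0.09 → w = 0.09
R2: ¬coarse=1−0.44=0.56, ¬mild=1−0.29=0.71; AND[min(a, b)] → w = 0.56
R3: high=0.09, coarse=0.44; AND[min(a, b)] → w = 0.09
Rules with consequent 'mid': {R2, R3} → strengths 0.56, 0.09
Aggregate via t-conorm [max(a, b)]: 0.56

0.56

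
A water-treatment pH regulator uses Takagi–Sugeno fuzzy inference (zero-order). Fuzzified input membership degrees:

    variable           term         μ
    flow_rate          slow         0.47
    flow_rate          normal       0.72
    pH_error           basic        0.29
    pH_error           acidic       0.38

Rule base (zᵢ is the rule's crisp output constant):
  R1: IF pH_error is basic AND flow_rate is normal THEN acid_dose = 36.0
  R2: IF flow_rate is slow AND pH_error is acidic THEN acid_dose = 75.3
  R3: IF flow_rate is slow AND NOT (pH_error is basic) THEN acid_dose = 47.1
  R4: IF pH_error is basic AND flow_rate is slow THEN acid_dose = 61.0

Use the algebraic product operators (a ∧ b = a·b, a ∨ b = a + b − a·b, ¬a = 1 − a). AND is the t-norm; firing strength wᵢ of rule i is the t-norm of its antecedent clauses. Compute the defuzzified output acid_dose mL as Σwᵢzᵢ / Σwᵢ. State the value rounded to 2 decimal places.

52.48

R1 (z=36.0): basic=0.29, normal=0.72; AND[a·b] → w = 0.2088
R2 (z=75.3): slow=0.47, acidic=0.38; AND[a·b] → w = 0.1786
R3 (z=47.1): slow=0.47, ¬basic=1−0.29=0.71; AND[a·b] → w = 0.3337
R4 (z=61.0): basic=0.29, slow=0.47; AND[a·b] → w = 0.1363
Weighted average = (0.2088·36.0 + 0.1786·75.3 + 0.3337·47.1 + 0.1363·61.0) / (0.2088 + 0.1786 + 0.3337 + 0.1363)
  = 44.9969 / 0.8574 = 52.48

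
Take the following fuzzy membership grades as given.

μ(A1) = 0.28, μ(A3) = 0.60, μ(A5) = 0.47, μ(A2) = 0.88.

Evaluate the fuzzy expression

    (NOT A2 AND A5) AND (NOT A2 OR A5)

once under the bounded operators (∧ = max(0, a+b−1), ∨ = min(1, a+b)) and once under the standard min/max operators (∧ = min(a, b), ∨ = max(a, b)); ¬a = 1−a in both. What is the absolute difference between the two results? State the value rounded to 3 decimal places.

Under bounded:
  NOT A2 = 1 − 0.88 = 0.12
  NOT A2 AND A5 = max(0, a+b−1) on (0.12, 0.47) = 0.00
  NOT A2 = 1 − 0.88 = 0.12
  NOT A2 OR A5 = min(1, a+b) on (0.12, 0.47) = 0.59
  (NOT A2 AND A5) AND (NOT A2 OR A5) = max(0, a+b−1) on (0.00, 0.59) = 0.00
  → value = 0.0000
Under standard min/max:
  NOT A2 = 1 − 0.88 = 0.12
  NOT A2 AND A5 = min(a, b) on (0.12, 0.47) = 0.12
  NOT A2 = 1 − 0.88 = 0.12
  NOT A2 OR A5 = max(a, b) on (0.12, 0.47) = 0.47
  (NOT A2 AND A5) AND (NOT A2 OR A5) = min(a, b) on (0.12, 0.47) = 0.12
  → value = 0.1200
|0.0000 − 0.1200| = 0.120

0.120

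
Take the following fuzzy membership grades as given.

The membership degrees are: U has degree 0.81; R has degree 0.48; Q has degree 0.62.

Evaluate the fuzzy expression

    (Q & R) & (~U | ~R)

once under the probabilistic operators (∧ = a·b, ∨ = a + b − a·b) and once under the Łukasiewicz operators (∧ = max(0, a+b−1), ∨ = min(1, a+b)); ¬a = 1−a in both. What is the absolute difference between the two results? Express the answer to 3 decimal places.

0.182

Under probabilistic:
  Q & R = a·b on (0.6200, 0.4800) = 0.2976
  ~U = 1 − 0.8100 = 0.1900
  ~R = 1 − 0.4800 = 0.5200
  ~U | ~R = a + b − a·b on (0.1900, 0.5200) = 0.6112
  (Q & R) & (~U | ~R) = a·b on (0.2976, 0.6112) = 0.1819
  → value = 0.1819
Under Łukasiewicz:
  Q & R = max(0, a+b−1) on (0.62, 0.48) = 0.10
  ~U = 1 − 0.81 = 0.19
  ~R = 1 − 0.48 = 0.52
  ~U | ~R = min(1, a+b) on (0.19, 0.52) = 0.71
  (Q & R) & (~U | ~R) = max(0, a+b−1) on (0.10, 0.71) = 0.00
  → value = 0.0000
|0.1819 − 0.0000| = 0.182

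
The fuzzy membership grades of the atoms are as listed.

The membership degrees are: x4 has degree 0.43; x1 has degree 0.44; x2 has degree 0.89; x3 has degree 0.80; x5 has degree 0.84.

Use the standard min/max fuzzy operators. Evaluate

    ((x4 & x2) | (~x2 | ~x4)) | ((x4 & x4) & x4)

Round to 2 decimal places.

x4 & x2 = min(a, b) on (0.43, 0.89) = 0.43
~x2 = 1 − 0.89 = 0.11
~x4 = 1 − 0.43 = 0.57
~x2 | ~x4 = max(a, b) on (0.11, 0.57) = 0.57
(x4 & x2) | (~x2 | ~x4) = max(a, b) on (0.43, 0.57) = 0.57
x4 & x4 = min(a, b) on (0.43, 0.43) = 0.43
(x4 & x4) & x4 = min(a, b) on (0.43, 0.43) = 0.43
((x4 & x2) | (~x2 | ~x4)) | ((x4 & x4) & x4) = max(a, b) on (0.57, 0.43) = 0.57

0.57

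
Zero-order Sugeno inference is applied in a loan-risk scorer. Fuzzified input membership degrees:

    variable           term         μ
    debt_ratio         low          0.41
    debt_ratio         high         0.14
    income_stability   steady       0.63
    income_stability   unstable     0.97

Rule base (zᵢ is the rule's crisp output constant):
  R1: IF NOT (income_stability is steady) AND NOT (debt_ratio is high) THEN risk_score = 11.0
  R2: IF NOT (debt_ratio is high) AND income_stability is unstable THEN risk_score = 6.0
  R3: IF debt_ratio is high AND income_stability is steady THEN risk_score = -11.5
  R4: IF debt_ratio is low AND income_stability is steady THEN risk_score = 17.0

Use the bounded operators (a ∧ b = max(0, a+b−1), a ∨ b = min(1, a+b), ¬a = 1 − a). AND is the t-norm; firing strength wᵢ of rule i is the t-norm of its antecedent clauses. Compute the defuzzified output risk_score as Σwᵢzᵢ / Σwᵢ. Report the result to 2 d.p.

7.45

R1 (z=11.0): ¬steady=1−0.63=0.37, ¬high=1−0.14=0.86; AND[max(0, a+b−1)] → w = 0.23
R2 (z=6.0): ¬high=1−0.14=0.86, unstable=0.97; AND[max(0, a+b−1)] → w = 0.83
R3 (z=-11.5): high=0.14, steady=0.63; AND[max(0, a+b−1)] → w = 0.00
R4 (z=17.0): low=0.41, steady=0.63; AND[max(0, a+b−1)] → w = 0.04
Weighted average = (0.23·11.0 + 0.83·6.0 + 0.00·-11.5 + 0.04·17.0) / (0.23 + 0.83 + 0.00 + 0.04)
  = 8.1900 / 1.1000 = 7.45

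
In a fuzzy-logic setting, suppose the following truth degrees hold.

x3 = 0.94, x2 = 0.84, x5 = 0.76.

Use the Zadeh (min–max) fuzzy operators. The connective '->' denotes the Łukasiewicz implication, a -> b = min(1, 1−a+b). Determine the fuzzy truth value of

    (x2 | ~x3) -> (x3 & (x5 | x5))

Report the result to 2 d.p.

~x3 = 1 − 0.94 = 0.06
x2 | ~x3 = max(a, b) on (0.84, 0.06) = 0.84
x5 | x5 = max(a, b) on (0.76, 0.76) = 0.76
x3 & (x5 | x5) = min(a, b) on (0.94, 0.76) = 0.76
(x2 | ~x3) -> (x3 & (x5 | x5))  [Łukasiewicz: min(1, 1−a+b)] with a=0.84, b=0.76 → 0.92

0.92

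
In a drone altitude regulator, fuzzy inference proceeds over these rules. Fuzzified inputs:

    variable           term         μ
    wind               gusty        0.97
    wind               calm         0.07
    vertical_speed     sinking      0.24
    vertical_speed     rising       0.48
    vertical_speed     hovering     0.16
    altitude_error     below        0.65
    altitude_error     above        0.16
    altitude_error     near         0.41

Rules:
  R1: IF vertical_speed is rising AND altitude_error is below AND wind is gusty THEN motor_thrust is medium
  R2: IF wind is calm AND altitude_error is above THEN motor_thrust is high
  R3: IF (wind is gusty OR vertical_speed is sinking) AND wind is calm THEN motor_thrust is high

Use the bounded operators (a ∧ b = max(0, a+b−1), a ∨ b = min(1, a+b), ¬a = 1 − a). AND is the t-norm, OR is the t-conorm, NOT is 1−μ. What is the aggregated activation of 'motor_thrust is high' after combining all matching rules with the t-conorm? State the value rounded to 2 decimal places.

0.07

R1: rising=0.48, below=0.65, gusty=0.97; AND[max(0, a+b−1)] → w = 0.10
R2: calm=0.07, above=0.16; AND[max(0, a+b−1)] → w = 0.00
R3: (gusty=0.97 OR sinking=0.24) = 1.00; AND[max(0, a+b−1)] with calm=0.07 → w = 0.07
Rules with consequent 'high': {R2, R3} → strengths 0.00, 0.07
Aggregate via t-conorm [min(1, a+b)]: 0.07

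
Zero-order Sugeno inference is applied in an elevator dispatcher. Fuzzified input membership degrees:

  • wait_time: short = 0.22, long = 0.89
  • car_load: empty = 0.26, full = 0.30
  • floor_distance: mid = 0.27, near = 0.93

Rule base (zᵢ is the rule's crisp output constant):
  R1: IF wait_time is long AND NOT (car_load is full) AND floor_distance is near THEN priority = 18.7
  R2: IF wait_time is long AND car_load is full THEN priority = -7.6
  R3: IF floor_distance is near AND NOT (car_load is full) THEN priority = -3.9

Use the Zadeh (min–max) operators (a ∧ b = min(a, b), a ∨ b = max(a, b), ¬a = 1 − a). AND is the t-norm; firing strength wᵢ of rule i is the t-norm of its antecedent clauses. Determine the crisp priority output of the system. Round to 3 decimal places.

R1 (z=18.7): long=0.89, ¬full=1−0.30=0.70, near=0.93; AND[min(a, b)] → w = 0.70
R2 (z=-7.6): long=0.89, full=0.30; AND[min(a, b)] → w = 0.30
R3 (z=-3.9): near=0.93, ¬full=1−0.30=0.70; AND[min(a, b)] → w = 0.70
Weighted average = (0.70·18.7 + 0.30·-7.6 + 0.70·-3.9) / (0.70 + 0.30 + 0.70)
  = 8.0800 / 1.7000 = 4.753

4.753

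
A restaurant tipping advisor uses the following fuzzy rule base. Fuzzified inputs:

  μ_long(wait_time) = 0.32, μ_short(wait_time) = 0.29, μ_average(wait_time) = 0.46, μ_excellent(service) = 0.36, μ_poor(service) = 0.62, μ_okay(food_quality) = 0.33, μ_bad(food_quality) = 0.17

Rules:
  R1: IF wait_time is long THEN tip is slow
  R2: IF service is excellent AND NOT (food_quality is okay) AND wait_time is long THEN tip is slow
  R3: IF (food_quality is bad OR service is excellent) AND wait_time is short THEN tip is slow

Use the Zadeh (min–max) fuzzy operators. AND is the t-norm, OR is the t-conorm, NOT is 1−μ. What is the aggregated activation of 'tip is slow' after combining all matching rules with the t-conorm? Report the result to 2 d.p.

0.32

R1: long=0.32 → w = 0.32
R2: excellent=0.36, ¬okay=1−0.33=0.67, long=0.32; AND[min(a, b)] → w = 0.32
R3: (bad=0.17 OR excellent=0.36) = 0.36; AND[min(a, b)] with short=0.29 → w = 0.29
Rules with consequent 'slow': {R1, R2, R3} → strengths 0.32, 0.32, 0.29
Aggregate via t-conorm [max(a, b)]: 0.32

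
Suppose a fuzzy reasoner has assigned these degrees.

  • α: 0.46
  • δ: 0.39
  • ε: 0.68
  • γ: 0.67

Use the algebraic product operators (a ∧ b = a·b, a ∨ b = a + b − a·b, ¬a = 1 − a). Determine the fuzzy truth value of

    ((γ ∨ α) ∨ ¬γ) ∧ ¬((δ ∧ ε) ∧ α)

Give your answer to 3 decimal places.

0.773

γ ∨ α = a + b − a·b on (0.6700, 0.4600) = 0.8218
¬γ = 1 − 0.6700 = 0.3300
(γ ∨ α) ∨ ¬γ = a + b − a·b on (0.8218, 0.3300) = 0.8806
δ ∧ ε = a·b on (0.3900, 0.6800) = 0.2652
(δ ∧ ε) ∧ α = a·b on (0.2652, 0.4600) = 0.1220
¬((δ ∧ ε) ∧ α) = 1 − 0.1220 = 0.8780
((γ ∨ α) ∨ ¬γ) ∧ ¬((δ ∧ ε) ∧ α) = a·b on (0.8806, 0.8780) = 0.7732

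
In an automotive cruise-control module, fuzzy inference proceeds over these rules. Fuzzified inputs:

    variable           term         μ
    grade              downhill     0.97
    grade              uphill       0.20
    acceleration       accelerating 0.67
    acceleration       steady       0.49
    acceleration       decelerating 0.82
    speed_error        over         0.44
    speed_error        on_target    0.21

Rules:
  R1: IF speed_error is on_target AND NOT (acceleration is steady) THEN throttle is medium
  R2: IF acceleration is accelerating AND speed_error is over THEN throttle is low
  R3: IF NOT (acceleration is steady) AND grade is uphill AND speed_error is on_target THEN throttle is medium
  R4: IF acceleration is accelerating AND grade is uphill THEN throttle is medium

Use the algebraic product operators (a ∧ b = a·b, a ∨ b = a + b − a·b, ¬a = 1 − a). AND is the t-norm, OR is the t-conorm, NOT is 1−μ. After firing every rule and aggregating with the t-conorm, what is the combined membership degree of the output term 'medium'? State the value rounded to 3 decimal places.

R1: on_target=0.21, ¬steady=1−0.49=0.51; AND[a·b] → w = 0.1071
R2: accelerating=0.67, over=0.44; AND[a·b] → w = 0.2948
R3: ¬steady=1−0.49=0.51, uphill=0.20, on_target=0.21; AND[a·b] → w = 0.0214
R4: accelerating=0.67, uphill=0.20; AND[a·b] → w = 0.1340
Rules with consequent 'medium': {R1, R3, R4} → strengths 0.1071, 0.0214, 0.1340
Aggregate via t-conorm [a + b − a·b]: 0.2433

0.243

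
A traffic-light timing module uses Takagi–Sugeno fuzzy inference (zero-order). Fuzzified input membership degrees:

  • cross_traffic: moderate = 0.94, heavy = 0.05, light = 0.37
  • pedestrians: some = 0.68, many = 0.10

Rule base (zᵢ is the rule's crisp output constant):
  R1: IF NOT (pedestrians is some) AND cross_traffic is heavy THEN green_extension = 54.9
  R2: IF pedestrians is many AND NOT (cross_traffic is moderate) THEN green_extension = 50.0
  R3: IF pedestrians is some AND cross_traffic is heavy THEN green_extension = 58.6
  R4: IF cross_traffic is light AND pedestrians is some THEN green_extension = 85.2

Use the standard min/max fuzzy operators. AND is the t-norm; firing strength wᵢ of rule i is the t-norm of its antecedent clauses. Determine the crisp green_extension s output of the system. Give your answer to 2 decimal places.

R1 (z=54.9): ¬some=1−0.68=0.32, heavy=0.05; AND[min(a, b)] → w = 0.05
R2 (z=50.0): many=0.10, ¬moderate=1−0.94=0.06; AND[min(a, b)] → w = 0.06
R3 (z=58.6): some=0.68, heavy=0.05; AND[min(a, b)] → w = 0.05
R4 (z=85.2): light=0.37, some=0.68; AND[min(a, b)] → w = 0.37
Weighted average = (0.05·54.9 + 0.06·50.0 + 0.05·58.6 + 0.37·85.2) / (0.05 + 0.06 + 0.05 + 0.37)
  = 40.1990 / 0.5300 = 75.85

75.85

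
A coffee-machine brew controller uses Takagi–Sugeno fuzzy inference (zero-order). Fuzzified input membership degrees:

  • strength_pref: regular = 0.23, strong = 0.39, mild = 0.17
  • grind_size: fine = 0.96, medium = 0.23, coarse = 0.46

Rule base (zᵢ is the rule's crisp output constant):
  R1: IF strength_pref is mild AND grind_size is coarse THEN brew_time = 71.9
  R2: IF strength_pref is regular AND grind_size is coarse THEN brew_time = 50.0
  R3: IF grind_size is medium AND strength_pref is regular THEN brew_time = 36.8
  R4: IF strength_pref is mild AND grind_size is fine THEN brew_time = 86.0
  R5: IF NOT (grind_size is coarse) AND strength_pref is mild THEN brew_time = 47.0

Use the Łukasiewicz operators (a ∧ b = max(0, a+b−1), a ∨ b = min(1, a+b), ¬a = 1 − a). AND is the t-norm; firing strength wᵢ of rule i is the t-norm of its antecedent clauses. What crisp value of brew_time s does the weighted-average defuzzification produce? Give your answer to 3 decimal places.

R1 (z=71.9): mild=0.17, coarse=0.46; AND[max(0, a+b−1)] → w = 0.00
R2 (z=50.0): regular=0.23, coarse=0.46; AND[max(0, a+b−1)] → w = 0.00
R3 (z=36.8): medium=0.23, regular=0.23; AND[max(0, a+b−1)] → w = 0.00
R4 (z=86.0): mild=0.17, fine=0.96; AND[max(0, a+b−1)] → w = 0.13
R5 (z=47.0): ¬coarse=1−0.46=0.54, mild=0.17; AND[max(0, a+b−1)] → w = 0.00
Weighted average = (0.00·71.9 + 0.00·50.0 + 0.00·36.8 + 0.13·86.0 + 0.00·47.0) / (0.00 + 0.00 + 0.00 + 0.13 + 0.00)
  = 11.1800 / 0.1300 = 86.000

86.000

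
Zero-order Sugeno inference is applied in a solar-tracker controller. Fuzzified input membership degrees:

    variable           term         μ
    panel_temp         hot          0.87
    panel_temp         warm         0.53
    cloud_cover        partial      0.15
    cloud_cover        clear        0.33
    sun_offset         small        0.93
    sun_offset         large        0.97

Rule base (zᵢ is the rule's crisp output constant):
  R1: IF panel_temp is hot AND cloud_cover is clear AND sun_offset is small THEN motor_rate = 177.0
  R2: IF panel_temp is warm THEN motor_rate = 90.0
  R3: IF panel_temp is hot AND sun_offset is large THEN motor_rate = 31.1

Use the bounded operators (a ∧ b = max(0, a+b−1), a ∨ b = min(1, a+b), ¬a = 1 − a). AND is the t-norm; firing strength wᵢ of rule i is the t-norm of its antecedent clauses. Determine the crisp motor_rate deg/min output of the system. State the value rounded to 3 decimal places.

64.556

R1 (z=177.0): hot=0.87, clear=0.33, small=0.93; AND[max(0, a+b−1)] → w = 0.13
R2 (z=90.0): warm=0.53 → w = 0.53
R3 (z=31.1): hot=0.87, large=0.97; AND[max(0, a+b−1)] → w = 0.84
Weighted average = (0.13·177.0 + 0.53·90.0 + 0.84·31.1) / (0.13 + 0.53 + 0.84)
  = 96.8340 / 1.5000 = 64.556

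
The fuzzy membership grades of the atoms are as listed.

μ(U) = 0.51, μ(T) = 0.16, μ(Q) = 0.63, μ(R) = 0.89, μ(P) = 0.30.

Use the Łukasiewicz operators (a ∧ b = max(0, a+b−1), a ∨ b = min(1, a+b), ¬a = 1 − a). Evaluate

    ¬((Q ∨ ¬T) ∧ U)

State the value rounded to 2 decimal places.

¬T = 1 − 0.16 = 0.84
Q ∨ ¬T = min(1, a+b) on (0.63, 0.84) = 1.00
(Q ∨ ¬T) ∧ U = max(0, a+b−1) on (1.00, 0.51) = 0.51
¬((Q ∨ ¬T) ∧ U) = 1 − 0.51 = 0.49

0.49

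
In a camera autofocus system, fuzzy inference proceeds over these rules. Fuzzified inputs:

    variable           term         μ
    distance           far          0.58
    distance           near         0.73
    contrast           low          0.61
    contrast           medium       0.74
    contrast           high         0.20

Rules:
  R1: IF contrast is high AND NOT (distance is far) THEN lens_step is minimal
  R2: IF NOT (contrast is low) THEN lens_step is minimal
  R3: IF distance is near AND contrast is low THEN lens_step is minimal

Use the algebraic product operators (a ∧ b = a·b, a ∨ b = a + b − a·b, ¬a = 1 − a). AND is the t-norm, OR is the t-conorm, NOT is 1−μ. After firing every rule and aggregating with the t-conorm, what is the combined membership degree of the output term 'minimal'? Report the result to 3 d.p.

0.690

R1: high=0.20, ¬far=1−0.58=0.42; AND[a·b] → w = 0.0840
R2: ¬low=1−0.61=0.39 → w = 0.3900
R3: near=0.73, low=0.61; AND[a·b] → w = 0.4453
Rules with consequent 'minimal': {R1, R2, R3} → strengths 0.0840, 0.3900, 0.4453
Aggregate via t-conorm [a + b − a·b]: 0.6901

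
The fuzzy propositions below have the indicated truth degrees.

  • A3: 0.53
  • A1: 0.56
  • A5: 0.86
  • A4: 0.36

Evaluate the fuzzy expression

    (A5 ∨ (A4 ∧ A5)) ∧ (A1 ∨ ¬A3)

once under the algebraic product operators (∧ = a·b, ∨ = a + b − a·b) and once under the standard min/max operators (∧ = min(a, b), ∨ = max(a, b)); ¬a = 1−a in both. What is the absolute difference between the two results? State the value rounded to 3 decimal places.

Under algebraic product:
  A4 ∧ A5 = a·b on (0.3600, 0.8600) = 0.3096
  A5 ∨ (A4 ∧ A5) = a + b − a·b on (0.8600, 0.3096) = 0.9033
  ¬A3 = 1 − 0.5300 = 0.4700
  A1 ∨ ¬A3 = a + b − a·b on (0.5600, 0.4700) = 0.7668
  (A5 ∨ (A4 ∧ A5)) ∧ (A1 ∨ ¬A3) = a·b on (0.9033, 0.7668) = 0.6927
  → value = 0.6927
Under standard min/max:
  A4 ∧ A5 = min(a, b) on (0.36, 0.86) = 0.36
  A5 ∨ (A4 ∧ A5) = max(a, b) on (0.86, 0.36) = 0.86
  ¬A3 = 1 − 0.53 = 0.47
  A1 ∨ ¬A3 = max(a, b) on (0.56, 0.47) = 0.56
  (A5 ∨ (A4 ∧ A5)) ∧ (A1 ∨ ¬A3) = min(a, b) on (0.86, 0.56) = 0.56
  → value = 0.5600
|0.6927 − 0.5600| = 0.133

0.133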